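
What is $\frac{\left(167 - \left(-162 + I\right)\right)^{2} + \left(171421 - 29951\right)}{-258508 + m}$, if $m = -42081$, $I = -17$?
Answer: $- \frac{261186}{300589} \approx -0.86891$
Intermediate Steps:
$\frac{\left(167 - \left(-162 + I\right)\right)^{2} + \left(171421 - 29951\right)}{-258508 + m} = \frac{\left(167 + \left(162 - -17\right)\right)^{2} + \left(171421 - 29951\right)}{-258508 - 42081} = \frac{\left(167 + \left(162 + 17\right)\right)^{2} + \left(171421 - 29951\right)}{-300589} = \left(\left(167 + 179\right)^{2} + 141470\right) \left(- \frac{1}{300589}\right) = \left(346^{2} + 141470\right) \left(- \frac{1}{300589}\right) = \left(119716 + 141470\right) \left(- \frac{1}{300589}\right) = 261186 \left(- \frac{1}{300589}\right) = - \frac{261186}{300589}$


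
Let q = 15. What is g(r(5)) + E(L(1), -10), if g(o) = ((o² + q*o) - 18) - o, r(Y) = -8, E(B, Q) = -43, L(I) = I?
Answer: -109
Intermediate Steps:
g(o) = -18 + o² + 14*o (g(o) = ((o² + 15*o) - 18) - o = (-18 + o² + 15*o) - o = -18 + o² + 14*o)
g(r(5)) + E(L(1), -10) = (-18 + (-8)² + 14*(-8)) - 43 = (-18 + 64 - 112) - 43 = -66 - 43 = -109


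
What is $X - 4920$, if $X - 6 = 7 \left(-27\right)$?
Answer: $-5103$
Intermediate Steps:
$X = -183$ ($X = 6 + 7 \left(-27\right) = 6 - 189 = -183$)
$X - 4920 = -183 - 4920 = -5103$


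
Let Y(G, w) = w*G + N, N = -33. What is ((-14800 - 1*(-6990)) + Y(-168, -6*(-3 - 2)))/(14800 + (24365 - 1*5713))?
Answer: -12883/33452 ≈ -0.38512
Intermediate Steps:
Y(G, w) = -33 + G*w (Y(G, w) = w*G - 33 = G*w - 33 = -33 + G*w)
((-14800 - 1*(-6990)) + Y(-168, -6*(-3 - 2)))/(14800 + (24365 - 1*5713)) = ((-14800 - 1*(-6990)) + (-33 - (-1008)*(-3 - 2)))/(14800 + (24365 - 1*5713)) = ((-14800 + 6990) + (-33 - (-1008)*(-5)))/(14800 + (24365 - 5713)) = (-7810 + (-33 - 168*30))/(14800 + 18652) = (-7810 + (-33 - 5040))/33452 = (-7810 - 5073)*(1/33452) = -12883*1/33452 = -12883/33452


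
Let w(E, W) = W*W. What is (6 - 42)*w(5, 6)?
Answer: -1296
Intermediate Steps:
w(E, W) = W**2
(6 - 42)*w(5, 6) = (6 - 42)*6**2 = -36*36 = -1296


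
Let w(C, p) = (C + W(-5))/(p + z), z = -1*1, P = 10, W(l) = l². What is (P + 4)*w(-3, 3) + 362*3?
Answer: 1240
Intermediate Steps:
z = -1
w(C, p) = (25 + C)/(-1 + p) (w(C, p) = (C + (-5)²)/(p - 1) = (C + 25)/(-1 + p) = (25 + C)/(-1 + p))
(P + 4)*w(-3, 3) + 362*3 = (10 + 4)*((25 - 3)/(-1 + 3)) + 362*3 = 14*(22/2) + 1086 = 14*((½)*22) + 1086 = 14*11 + 1086 = 154 + 1086 = 1240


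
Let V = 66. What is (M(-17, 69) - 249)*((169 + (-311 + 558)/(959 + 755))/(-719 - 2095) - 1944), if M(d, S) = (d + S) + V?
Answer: 1228332364747/4823196 ≈ 2.5467e+5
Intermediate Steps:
M(d, S) = 66 + S + d (M(d, S) = (d + S) + 66 = (S + d) + 66 = 66 + S + d)
(M(-17, 69) - 249)*((169 + (-311 + 558)/(959 + 755))/(-719 - 2095) - 1944) = ((66 + 69 - 17) - 249)*((169 + (-311 + 558)/(959 + 755))/(-719 - 2095) - 1944) = (118 - 249)*((169 + 247/1714)/(-2814) - 1944) = -131*((169 + 247*(1/1714))*(-1/2814) - 1944) = -131*((169 + 247/1714)*(-1/2814) - 1944) = -131*((289913/1714)*(-1/2814) - 1944) = -131*(-289913/4823196 - 1944) = -131*(-9376582937/4823196) = 1228332364747/4823196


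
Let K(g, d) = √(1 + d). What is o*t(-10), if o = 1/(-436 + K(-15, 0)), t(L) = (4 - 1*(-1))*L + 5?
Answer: 3/29 ≈ 0.10345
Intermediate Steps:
t(L) = 5 + 5*L (t(L) = (4 + 1)*L + 5 = 5*L + 5 = 5 + 5*L)
o = -1/435 (o = 1/(-436 + √(1 + 0)) = 1/(-436 + √1) = 1/(-436 + 1) = 1/(-435) = -1/435 ≈ -0.0022989)
o*t(-10) = -(5 + 5*(-10))/435 = -(5 - 50)/435 = -1/435*(-45) = 3/29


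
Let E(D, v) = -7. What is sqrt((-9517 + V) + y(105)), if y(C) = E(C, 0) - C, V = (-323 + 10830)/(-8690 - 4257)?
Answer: 127*I*sqrt(827110)/1177 ≈ 98.132*I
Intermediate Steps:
V = -10507/12947 (V = 10507/(-12947) = 10507*(-1/12947) = -10507/12947 ≈ -0.81154)
y(C) = -7 - C
sqrt((-9517 + V) + y(105)) = sqrt((-9517 - 10507/12947) + (-7 - 1*105)) = sqrt(-123227106/12947 + (-7 - 105)) = sqrt(-123227106/12947 - 112) = sqrt(-124677170/12947) = 127*I*sqrt(827110)/1177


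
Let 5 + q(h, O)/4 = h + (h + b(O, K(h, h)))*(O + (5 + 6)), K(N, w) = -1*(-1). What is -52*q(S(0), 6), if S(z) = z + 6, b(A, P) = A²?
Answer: -148720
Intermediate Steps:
K(N, w) = 1
S(z) = 6 + z
q(h, O) = -20 + 4*h + 4*(11 + O)*(h + O²) (q(h, O) = -20 + 4*(h + (h + O²)*(O + (5 + 6))) = -20 + 4*(h + (h + O²)*(O + 11)) = -20 + 4*(h + (h + O²)*(11 + O)) = -20 + 4*(h + (11 + O)*(h + O²)) = -20 + (4*h + 4*(11 + O)*(h + O²)) = -20 + 4*h + 4*(11 + O)*(h + O²))
-52*q(S(0), 6) = -52*(-20 + 4*6³ + 44*6² + 48*(6 + 0) + 4*6*(6 + 0)) = -52*(-20 + 4*216 + 44*36 + 48*6 + 4*6*6) = -52*(-20 + 864 + 1584 + 288 + 144) = -52*2860 = -148720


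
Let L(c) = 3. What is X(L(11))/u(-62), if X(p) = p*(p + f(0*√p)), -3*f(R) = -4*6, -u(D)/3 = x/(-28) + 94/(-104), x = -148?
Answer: -364/145 ≈ -2.5103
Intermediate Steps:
u(D) = -4785/364 (u(D) = -3*(-148/(-28) + 94/(-104)) = -3*(-148*(-1/28) + 94*(-1/104)) = -3*(37/7 - 47/52) = -3*1595/364 = -4785/364)
f(R) = 8 (f(R) = -(-4)*6/3 = -⅓*(-24) = 8)
X(p) = p*(8 + p) (X(p) = p*(p + 8) = p*(8 + p))
X(L(11))/u(-62) = (3*(8 + 3))/(-4785/364) = (3*11)*(-364/4785) = 33*(-364/4785) = -364/145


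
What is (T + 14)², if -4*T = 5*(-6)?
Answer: 1849/4 ≈ 462.25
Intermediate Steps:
T = 15/2 (T = -5*(-6)/4 = -¼*(-30) = 15/2 ≈ 7.5000)
(T + 14)² = (15/2 + 14)² = (43/2)² = 1849/4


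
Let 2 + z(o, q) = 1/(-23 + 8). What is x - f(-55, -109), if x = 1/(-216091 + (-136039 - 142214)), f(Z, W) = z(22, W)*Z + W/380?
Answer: -15973861543/140888040 ≈ -113.38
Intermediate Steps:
z(o, q) = -31/15 (z(o, q) = -2 + 1/(-23 + 8) = -2 + 1/(-15) = -2 - 1/15 = -31/15)
f(Z, W) = -31*Z/15 + W/380
x = -1/494344 (x = 1/(-216091 - 278253) = 1/(-494344) = -1/494344 ≈ -2.0229e-6)
x - f(-55, -109) = -1/494344 - (-31/15*(-55) + (1/380)*(-109)) = -1/494344 - (341/3 - 109/380) = -1/494344 - 1*129253/1140 = -1/494344 - 129253/1140 = -15973861543/140888040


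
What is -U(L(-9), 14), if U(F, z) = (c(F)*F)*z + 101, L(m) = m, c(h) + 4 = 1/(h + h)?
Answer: -612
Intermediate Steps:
c(h) = -4 + 1/(2*h) (c(h) = -4 + 1/(h + h) = -4 + 1/(2*h))
U(F, z) = 101 + F*z*(-4 + 1/(2*F)) (U(F, z) = ((-4 + 1/(2*F))*F)*z + 101 = (F*(-4 + 1/(2*F)))*z + 101 = F*z*(-4 + 1/(2*F)) + 101 = 101 + F*z*(-4 + 1/(2*F)))
-U(L(-9), 14) = -(101 - ½*14*(-1 + 8*(-9))) = -(101 - ½*14*(-1 - 72)) = -(101 - ½*14*(-73)) = -(101 + 511) = -1*612 = -612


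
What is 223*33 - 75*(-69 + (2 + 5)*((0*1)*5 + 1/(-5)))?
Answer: 12639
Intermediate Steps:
223*33 - 75*(-69 + (2 + 5)*((0*1)*5 + 1/(-5))) = 7359 - 75*(-69 + 7*(0*5 - 1/5)) = 7359 - 75*(-69 + 7*(0 - 1/5)) = 7359 - 75*(-69 + 7*(-1/5)) = 7359 - 75*(-69 - 7/5) = 7359 - 75*(-352/5) = 7359 + 5280 = 12639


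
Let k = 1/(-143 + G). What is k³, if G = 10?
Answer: -1/2352637 ≈ -4.2506e-7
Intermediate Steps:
k = -1/133 (k = 1/(-143 + 10) = 1/(-133) = -1/133 ≈ -0.0075188)
k³ = (-1/133)³ = -1/2352637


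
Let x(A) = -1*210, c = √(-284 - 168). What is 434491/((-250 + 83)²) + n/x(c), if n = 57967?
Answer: -217914079/836670 ≈ -260.45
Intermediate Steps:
c = 2*I*√113 (c = √(-452) = 2*I*√113 ≈ 21.26*I)
x(A) = -210
434491/((-250 + 83)²) + n/x(c) = 434491/((-250 + 83)²) + 57967/(-210) = 434491/((-167)²) + 57967*(-1/210) = 434491/27889 - 8281/30 = -217914079/836670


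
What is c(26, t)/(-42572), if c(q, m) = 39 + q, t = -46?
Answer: -65/42572 ≈ -0.0015268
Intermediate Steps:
c(26, t)/(-42572) = (39 + 26)/(-42572) = 65*(-1/42572) = -65/42572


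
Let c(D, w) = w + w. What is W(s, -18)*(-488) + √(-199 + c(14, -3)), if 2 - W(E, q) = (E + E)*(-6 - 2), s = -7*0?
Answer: -976 + I*√205 ≈ -976.0 + 14.318*I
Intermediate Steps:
c(D, w) = 2*w
s = 0
W(E, q) = 2 + 16*E (W(E, q) = 2 - (E + E)*(-6 - 2) = 2 - 2*E*(-8) = 2 - (-16)*E = 2 + 16*E)
W(s, -18)*(-488) + √(-199 + c(14, -3)) = (2 + 16*0)*(-488) + √(-199 + 2*(-3)) = (2 + 0)*(-488) + √(-199 - 6) = 2*(-488) + √(-205) = -976 + I*√205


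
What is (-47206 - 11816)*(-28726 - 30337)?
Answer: 3486016386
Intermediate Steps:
(-47206 - 11816)*(-28726 - 30337) = -59022*(-59063) = 3486016386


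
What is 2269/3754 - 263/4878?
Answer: 2520220/4578003 ≈ 0.55051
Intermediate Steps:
2269/3754 - 263/4878 = 2520220/4578003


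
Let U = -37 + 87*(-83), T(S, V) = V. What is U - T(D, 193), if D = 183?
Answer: -7451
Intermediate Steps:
U = -7258 (U = -37 - 7221 = -7258)
U - T(D, 193) = -7258 - 1*193 = -7258 - 193 = -7451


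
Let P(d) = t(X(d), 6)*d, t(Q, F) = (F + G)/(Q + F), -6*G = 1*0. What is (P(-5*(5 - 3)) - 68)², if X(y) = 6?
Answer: 5329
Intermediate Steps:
G = 0 (G = -0/6 = -⅙*0 = 0)
t(Q, F) = F/(F + Q) (t(Q, F) = (F + 0)/(Q + F) = F/(F + Q))
P(d) = d/2 (P(d) = (6/(6 + 6))*d = (6/12)*d = (6*(1/12))*d = d/2)
(P(-5*(5 - 3)) - 68)² = ((-5*(5 - 3))/2 - 68)² = ((-5*2)/2 - 68)² = ((½)*(-10) - 68)² = (-5 - 68)² = (-73)² = 5329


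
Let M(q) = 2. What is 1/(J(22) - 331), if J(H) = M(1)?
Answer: -1/329 ≈ -0.0030395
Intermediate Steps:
J(H) = 2
1/(J(22) - 331) = 1/(2 - 331) = 1/(-329) = -1/329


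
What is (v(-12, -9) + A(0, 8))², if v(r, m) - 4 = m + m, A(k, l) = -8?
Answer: 484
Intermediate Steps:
v(r, m) = 4 + 2*m (v(r, m) = 4 + (m + m) = 4 + 2*m)
(v(-12, -9) + A(0, 8))² = ((4 + 2*(-9)) - 8)² = ((4 - 18) - 8)² = (-14 - 8)² = (-22)² = 484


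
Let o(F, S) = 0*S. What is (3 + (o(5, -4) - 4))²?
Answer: 1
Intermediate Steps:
o(F, S) = 0
(3 + (o(5, -4) - 4))² = (3 + (0 - 4))² = (3 - 4)² = (-1)² = 1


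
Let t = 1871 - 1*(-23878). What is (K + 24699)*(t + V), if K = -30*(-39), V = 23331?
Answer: 1269650520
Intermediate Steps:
K = 1170
t = 25749 (t = 1871 + 23878 = 25749)
(K + 24699)*(t + V) = (1170 + 24699)*(25749 + 23331) = 25869*49080 = 1269650520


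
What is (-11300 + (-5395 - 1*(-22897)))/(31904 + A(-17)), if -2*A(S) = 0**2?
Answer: 3101/15952 ≈ 0.19440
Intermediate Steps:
A(S) = 0 (A(S) = -1/2*0**2 = -1/2*0 = 0)
(-11300 + (-5395 - 1*(-22897)))/(31904 + A(-17)) = (-11300 + (-5395 - 1*(-22897)))/(31904 + 0) = (-11300 + (-5395 + 22897))/31904 = (-11300 + 17502)*(1/31904) = 6202*(1/31904) = 3101/15952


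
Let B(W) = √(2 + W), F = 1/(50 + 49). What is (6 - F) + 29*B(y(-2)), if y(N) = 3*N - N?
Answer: 593/99 + 29*I*√2 ≈ 5.9899 + 41.012*I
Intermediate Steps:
y(N) = 2*N
F = 1/99 ≈ 0.010101
(6 - F) + 29*B(y(-2)) = (6 - 1*1/99) + 29*√(2 + 2*(-2)) = (6 - 1/99) + 29*√(2 - 4) = 593/99 + 29*√(-2) = 593/99 + 29*(I*√2) = 593/99 + 29*I*√2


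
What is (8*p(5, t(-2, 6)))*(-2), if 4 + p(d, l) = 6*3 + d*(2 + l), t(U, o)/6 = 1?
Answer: -864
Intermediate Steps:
t(U, o) = 6 (t(U, o) = 6*1 = 6)
p(d, l) = 14 + d*(2 + l) (p(d, l) = -4 + (6*3 + d*(2 + l)) = -4 + (18 + d*(2 + l)) = 14 + d*(2 + l))
(8*p(5, t(-2, 6)))*(-2) = (8*(14 + 2*5 + 5*6))*(-2) = (8*(14 + 10 + 30))*(-2) = (8*54)*(-2) = 432*(-2) = -864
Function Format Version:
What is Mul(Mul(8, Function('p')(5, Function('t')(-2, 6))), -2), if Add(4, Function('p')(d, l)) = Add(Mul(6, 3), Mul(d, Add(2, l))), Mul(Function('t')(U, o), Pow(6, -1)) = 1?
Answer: -864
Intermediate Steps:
Function('t')(U, o) = 6 (Function('t')(U, o) = Mul(6, 1) = 6)
Function('p')(d, l) = Add(14, Mul(d, Add(2, l))) (Function('p')(d, l) = Add(-4, Add(Mul(6, 3), Mul(d, Add(2, l)))) = Add(-4, Add(18, Mul(d, Add(2, l)))) = Add(14, Mul(d, Add(2, l))))
Mul(Mul(8, Function('p')(5, Function('t')(-2, 6))), -2) = Mul(Mul(8, Add(14, Mul(2, 5), Mul(5, 6))), -2) = Mul(Mul(8, Add(14, 10, 30)), -2) = Mul(Mul(8, 54), -2) = Mul(432, -2) = -864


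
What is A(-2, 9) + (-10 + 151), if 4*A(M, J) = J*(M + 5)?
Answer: 591/4 ≈ 147.75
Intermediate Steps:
A(M, J) = J*(5 + M)/4 (A(M, J) = (J*(M + 5))/4 = (J*(5 + M))/4 = J*(5 + M)/4)
A(-2, 9) + (-10 + 151) = (¼)*9*(5 - 2) + (-10 + 151) = (¼)*9*3 + 141 = 27/4 + 141 = 591/4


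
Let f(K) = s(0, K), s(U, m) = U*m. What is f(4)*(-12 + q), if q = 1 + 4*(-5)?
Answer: 0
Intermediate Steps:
f(K) = 0 (f(K) = 0*K = 0)
q = -19 (q = 1 - 20 = -19)
f(4)*(-12 + q) = 0*(-12 - 19) = 0*(-31) = 0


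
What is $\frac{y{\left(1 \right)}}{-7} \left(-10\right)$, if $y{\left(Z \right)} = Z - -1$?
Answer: $\frac{20}{7} \approx 2.8571$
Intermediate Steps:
$y{\left(Z \right)} = 1 + Z$ ($y{\left(Z \right)} = Z + 1 = 1 + Z$)
$\frac{y{\left(1 \right)}}{-7} \left(-10\right) = \frac{1 + 1}{-7} \left(-10\right) = \left(- \frac{1}{7}\right) 2 \left(-10\right) = \left(- \frac{2}{7}\right) \left(-10\right) = \frac{20}{7}$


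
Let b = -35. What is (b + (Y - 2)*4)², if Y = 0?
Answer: 1849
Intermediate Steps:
(b + (Y - 2)*4)² = (-35 + (0 - 2)*4)² = (-35 - 2*4)² = (-35 - 8)² = (-43)² = 1849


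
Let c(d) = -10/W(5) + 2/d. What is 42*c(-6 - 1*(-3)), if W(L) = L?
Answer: -112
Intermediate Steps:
c(d) = -2 + 2/d (c(d) = -10/5 + 2/d = -10*⅕ + 2/d = -2 + 2/d)
42*c(-6 - 1*(-3)) = 42*(-2 + 2/(-6 - 1*(-3))) = 42*(-2 + 2/(-6 + 3)) = 42*(-2 + 2/(-3)) = 42*(-2 + 2*(-⅓)) = 42*(-2 - ⅔) = 42*(-8/3) = -112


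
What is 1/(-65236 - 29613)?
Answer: -1/94849 ≈ -1.0543e-5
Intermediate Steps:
1/(-65236 - 29613) = 1/(-94849) = -1/94849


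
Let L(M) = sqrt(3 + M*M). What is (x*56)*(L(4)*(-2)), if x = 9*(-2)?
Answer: 2016*sqrt(19) ≈ 8787.5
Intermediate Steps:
x = -18
L(M) = sqrt(3 + M**2)
(x*56)*(L(4)*(-2)) = (-18*56)*(sqrt(3 + 4**2)*(-2)) = -1008*sqrt(3 + 16)*(-2) = -1008*sqrt(19)*(-2) = -(-2016)*sqrt(19) = 2016*sqrt(19)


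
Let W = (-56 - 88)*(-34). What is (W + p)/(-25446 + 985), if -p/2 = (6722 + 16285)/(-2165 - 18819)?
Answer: -51391839/256644812 ≈ -0.20024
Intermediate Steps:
p = 23007/10492 (p = -2*(6722 + 16285)/(-2165 - 18819) = -46014/(-20984) = -46014*(-1)/20984 = -2*(-23007/20984) = 23007/10492 ≈ 2.1928)
W = 4896 (W = -144*(-34) = 4896)
(W + p)/(-25446 + 985) = (4896 + 23007/10492)/(-25446 + 985) = (51391839/10492)/(-24461) = (51391839/10492)*(-1/24461) = -51391839/256644812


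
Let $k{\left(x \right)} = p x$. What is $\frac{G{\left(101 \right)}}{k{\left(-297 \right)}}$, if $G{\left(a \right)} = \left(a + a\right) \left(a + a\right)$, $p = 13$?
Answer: $- \frac{40804}{3861} \approx -10.568$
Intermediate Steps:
$k{\left(x \right)} = 13 x$
$G{\left(a \right)} = 4 a^{2}$ ($G{\left(a \right)} = 2 a 2 a = 4 a^{2}$)
$\frac{G{\left(101 \right)}}{k{\left(-297 \right)}} = \frac{4 \cdot 101^{2}}{13 \left(-297\right)} = \frac{4 \cdot 10201}{-3861} = 40804 \left(- \frac{1}{3861}\right) = - \frac{40804}{3861}$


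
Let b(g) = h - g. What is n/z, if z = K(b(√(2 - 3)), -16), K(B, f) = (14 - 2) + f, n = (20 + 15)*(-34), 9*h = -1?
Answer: 595/2 ≈ 297.50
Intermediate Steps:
h = -⅑ (h = (⅑)*(-1) = -⅑ ≈ -0.11111)
n = -1190 (n = 35*(-34) = -1190)
b(g) = -⅑ - g
K(B, f) = 12 + f
z = -4 (z = 12 - 16 = -4)
n/z = -1190/(-4) = -1190*(-¼) = 595/2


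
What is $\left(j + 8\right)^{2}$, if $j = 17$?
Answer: $625$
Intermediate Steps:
$\left(j + 8\right)^{2} = \left(17 + 8\right)^{2} = 25^{2} = 625$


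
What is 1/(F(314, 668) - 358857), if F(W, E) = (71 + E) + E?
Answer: -1/357450 ≈ -2.7976e-6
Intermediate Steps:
F(W, E) = 71 + 2*E
1/(F(314, 668) - 358857) = 1/((71 + 2*668) - 358857) = 1/((71 + 1336) - 358857) = 1/(1407 - 358857) = 1/(-357450) = -1/357450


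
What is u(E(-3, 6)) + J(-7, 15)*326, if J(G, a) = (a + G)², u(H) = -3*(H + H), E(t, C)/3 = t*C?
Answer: 21188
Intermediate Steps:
E(t, C) = 3*C*t (E(t, C) = 3*(t*C) = 3*(C*t) = 3*C*t)
u(H) = -6*H
J(G, a) = (G + a)²
u(E(-3, 6)) + J(-7, 15)*326 = -18*6*(-3) + (-7 + 15)²*326 = -6*(-54) + 8²*326 = 324 + 64*326 = 324 + 20864 = 21188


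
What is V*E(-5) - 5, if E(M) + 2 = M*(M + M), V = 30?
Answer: 1435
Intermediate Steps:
E(M) = -2 + 2*M² (E(M) = -2 + M*(M + M) = -2 + M*(2*M) = -2 + 2*M²)
V*E(-5) - 5 = 30*(-2 + 2*(-5)²) - 5 = 30*(-2 + 2*25) - 5 = 30*(-2 + 50) - 5 = 30*48 - 5 = 1440 - 5 = 1435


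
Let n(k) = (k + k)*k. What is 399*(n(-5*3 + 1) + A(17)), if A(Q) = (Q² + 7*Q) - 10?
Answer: 315210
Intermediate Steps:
n(k) = 2*k² (n(k) = (2*k)*k = 2*k²)
A(Q) = -10 + Q² + 7*Q
399*(n(-5*3 + 1) + A(17)) = 399*(2*(-5*3 + 1)² + (-10 + 17² + 7*17)) = 399*(2*(-15 + 1)² + (-10 + 289 + 119)) = 399*(2*(-14)² + 398) = 399*(2*196 + 398) = 399*(392 + 398) = 399*790 = 315210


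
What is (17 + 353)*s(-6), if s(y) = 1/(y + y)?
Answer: -185/6 ≈ -30.833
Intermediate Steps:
s(y) = 1/(2*y)
(17 + 353)*s(-6) = (17 + 353)*((1/2)/(-6)) = 370*((1/2)*(-1/6)) = 370*(-1/12) = -185/6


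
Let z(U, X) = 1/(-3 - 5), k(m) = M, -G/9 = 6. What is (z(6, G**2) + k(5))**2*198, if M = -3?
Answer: 61875/32 ≈ 1933.6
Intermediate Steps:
G = -54 (G = -9*6 = -54)
k(m) = -3
z(U, X) = -1/8 (z(U, X) = 1/(-8) = -1/8)
(z(6, G**2) + k(5))**2*198 = (-1/8 - 3)**2*198 = (-25/8)**2*198 = (625/64)*198 = 61875/32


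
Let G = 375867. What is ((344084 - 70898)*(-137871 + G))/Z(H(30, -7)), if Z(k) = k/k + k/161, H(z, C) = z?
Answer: 10467765216216/191 ≈ 5.4805e+10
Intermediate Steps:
Z(k) = 1 + k/161 (Z(k) = 1 + k*(1/161) = 1 + k/161)
((344084 - 70898)*(-137871 + G))/Z(H(30, -7)) = ((344084 - 70898)*(-137871 + 375867))/(1 + (1/161)*30) = (273186*237996)/(1 + 30/161) = 65017175256/(191/161) = 65017175256*(161/191) = 10467765216216/191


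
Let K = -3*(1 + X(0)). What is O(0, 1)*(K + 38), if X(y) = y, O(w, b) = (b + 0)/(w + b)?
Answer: 35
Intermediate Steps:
O(w, b) = b/(b + w)
K = -3 (K = -3*(1 + 0) = -3*1 = -3)
O(0, 1)*(K + 38) = (1/(1 + 0))*(-3 + 38) = (1/1)*35 = (1*1)*35 = 1*35 = 35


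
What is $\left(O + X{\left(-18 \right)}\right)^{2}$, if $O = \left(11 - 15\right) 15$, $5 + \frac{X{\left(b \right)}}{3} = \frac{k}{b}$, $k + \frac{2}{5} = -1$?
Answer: $\frac{5031049}{900} \approx 5590.1$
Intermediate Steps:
$k = - \frac{7}{5}$ ($k = - \frac{2}{5} - 1 = - \frac{7}{5} \approx -1.4$)
$X{\left(b \right)} = -15 - \frac{21}{5 b}$ ($X{\left(b \right)} = -15 + 3 \left(- \frac{7}{5 b}\right) = -15 - \frac{21}{5 b}$)
$O = -60$ ($O = \left(-4\right) 15 = -60$)
$\left(O + X{\left(-18 \right)}\right)^{2} = \left(-60 - \left(15 + \frac{21}{5 \left(-18\right)}\right)\right)^{2} = \left(-60 - \frac{443}{30}\right)^{2} = \left(- \frac{2243}{30}\right)^{2} = \frac{5031049}{900}$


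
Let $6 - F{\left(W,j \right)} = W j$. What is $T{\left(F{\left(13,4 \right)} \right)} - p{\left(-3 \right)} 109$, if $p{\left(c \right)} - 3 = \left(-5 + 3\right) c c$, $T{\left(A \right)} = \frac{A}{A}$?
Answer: $1636$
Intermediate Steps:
$F{\left(W,j \right)} = 6 - W j$
$T{\left(A \right)} = 1$
$p{\left(c \right)} = 3 - 2 c^{2}$ ($p{\left(c \right)} = 3 + \left(-5 + 3\right) c c = 3 + - 2 c c = 3 - 2 c^{2}$)
$T{\left(F{\left(13,4 \right)} \right)} - p{\left(-3 \right)} 109 = 1 - \left(3 - 2 \left(-3\right)^{2}\right) 109 = 1 - \left(3 - 18\right) 109 = 1 - \left(-15\right) 109 = 1 - -1635 = 1 + 1635 = 1636$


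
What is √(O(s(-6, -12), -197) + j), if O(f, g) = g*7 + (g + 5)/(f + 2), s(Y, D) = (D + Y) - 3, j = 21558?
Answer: √7288267/19 ≈ 142.09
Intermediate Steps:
s(Y, D) = -3 + D + Y
O(f, g) = 7*g + (5 + g)/(2 + f)
√(O(s(-6, -12), -197) + j) = √((5 + 15*(-197) + 7*(-3 - 12 - 6)*(-197))/(2 + (-3 - 12 - 6)) + 21558) = √((5 - 2955 + 7*(-21)*(-197))/(2 - 21) + 21558) = √((5 - 2955 + 28959)/(-19) + 21558) = √(-1/19*26009 + 21558) = √(-26009/19 + 21558) = √(383593/19) = √7288267/19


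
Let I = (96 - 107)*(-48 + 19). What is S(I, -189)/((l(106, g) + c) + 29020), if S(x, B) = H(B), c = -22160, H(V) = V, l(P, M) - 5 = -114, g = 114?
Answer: -189/6751 ≈ -0.027996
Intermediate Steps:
l(P, M) = -109 (l(P, M) = 5 - 114 = -109)
I = 319 (I = -11*(-29) = 319)
S(x, B) = B
S(I, -189)/((l(106, g) + c) + 29020) = -189/((-109 - 22160) + 29020) = -189/(-22269 + 29020) = -189/6751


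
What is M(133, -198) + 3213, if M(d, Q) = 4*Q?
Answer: 2421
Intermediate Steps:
M(133, -198) + 3213 = 4*(-198) + 3213 = -792 + 3213 = 2421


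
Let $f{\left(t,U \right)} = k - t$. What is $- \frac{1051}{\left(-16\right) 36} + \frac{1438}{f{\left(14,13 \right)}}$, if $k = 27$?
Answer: $\frac{841951}{7488} \approx 112.44$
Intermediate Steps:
$f{\left(t,U \right)} = 27 - t$
$- \frac{1051}{\left(-16\right) 36} + \frac{1438}{f{\left(14,13 \right)}} = - \frac{1051}{\left(-16\right) 36} + \frac{1438}{27 - 14} = - \frac{1051}{-576} + \frac{1438}{27 - 14} = \left(-1051\right) \left(- \frac{1}{576}\right) + \frac{1438}{13} = \frac{1051}{576} + 1438 \cdot \frac{1}{13} = \frac{1051}{576} + \frac{1438}{13} = \frac{841951}{7488}$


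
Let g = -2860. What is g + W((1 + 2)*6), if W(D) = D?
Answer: -2842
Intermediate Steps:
g + W((1 + 2)*6) = -2860 + (1 + 2)*6 = -2860 + 3*6 = -2860 + 18 = -2842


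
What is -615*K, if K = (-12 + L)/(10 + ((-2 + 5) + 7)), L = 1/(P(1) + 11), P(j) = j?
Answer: 5863/16 ≈ 366.44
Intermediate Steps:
L = 1/12 (L = 1/(1 + 11) = 1/12 ≈ 0.083333)
K = -143/240 (K = (-12 + 1/12)/(10 + ((-2 + 5) + 7)) = -143/(12*(10 + (3 + 7))) = -143/(12*(10 + 10)) = -143/12/20 = -143/12*1/20 = -143/240 ≈ -0.59583)
-615*K = -615*(-143/240) = 5863/16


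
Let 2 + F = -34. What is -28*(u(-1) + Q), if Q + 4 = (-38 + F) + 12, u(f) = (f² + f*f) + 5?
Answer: 1652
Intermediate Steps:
F = -36 (F = -2 - 34 = -36)
u(f) = 5 + 2*f² (u(f) = (f² + f²) + 5 = 2*f² + 5 = 5 + 2*f²)
Q = -66 (Q = -4 + ((-38 - 36) + 12) = -4 + (-74 + 12) = -4 - 62 = -66)
-28*(u(-1) + Q) = -28*((5 + 2*(-1)²) - 66) = -28*((5 + 2*1) - 66) = -28*((5 + 2) - 66) = -28*(7 - 66) = -28*(-59) = 1652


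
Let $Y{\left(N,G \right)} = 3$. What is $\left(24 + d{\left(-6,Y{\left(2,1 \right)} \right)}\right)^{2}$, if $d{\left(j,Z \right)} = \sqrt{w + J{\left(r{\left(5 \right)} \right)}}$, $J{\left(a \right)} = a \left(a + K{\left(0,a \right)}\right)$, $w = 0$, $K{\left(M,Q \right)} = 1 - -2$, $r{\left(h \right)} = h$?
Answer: $616 + 96 \sqrt{10} \approx 919.58$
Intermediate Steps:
$K{\left(M,Q \right)} = 3$ ($K{\left(M,Q \right)} = 1 + 2 = 3$)
$J{\left(a \right)} = a \left(3 + a\right)$ ($J{\left(a \right)} = a \left(a + 3\right) = a \left(3 + a\right)$)
$d{\left(j,Z \right)} = 2 \sqrt{10}$ ($d{\left(j,Z \right)} = \sqrt{0 + 5 \left(3 + 5\right)} = \sqrt{0 + 5 \cdot 8} = \sqrt{0 + 40} = \sqrt{40} = 2 \sqrt{10}$)
$\left(24 + d{\left(-6,Y{\left(2,1 \right)} \right)}\right)^{2} = \left(24 + 2 \sqrt{10}\right)^{2}$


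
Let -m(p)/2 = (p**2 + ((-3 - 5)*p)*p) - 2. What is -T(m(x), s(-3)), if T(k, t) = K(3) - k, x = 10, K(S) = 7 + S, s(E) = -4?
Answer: 1394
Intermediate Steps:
m(p) = 4 + 14*p**2 (m(p) = -2*((p**2 + ((-3 - 5)*p)*p) - 2) = -2*((p**2 + (-8*p)*p) - 2) = -2*((p**2 - 8*p**2) - 2) = -2*(-7*p**2 - 2) = -2*(-2 - 7*p**2) = 4 + 14*p**2)
T(k, t) = 10 - k (T(k, t) = (7 + 3) - k = 10 - k)
-T(m(x), s(-3)) = -(10 - (4 + 14*10**2)) = -(10 - (4 + 14*100)) = -(10 - (4 + 1400)) = -(10 - 1*1404) = -(10 - 1404) = -1*(-1394) = 1394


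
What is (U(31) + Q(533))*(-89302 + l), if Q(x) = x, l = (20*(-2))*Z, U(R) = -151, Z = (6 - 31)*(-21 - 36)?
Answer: -55887364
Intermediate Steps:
Z = 1425 (Z = -25*(-57) = 1425)
l = -57000 (l = (20*(-2))*1425 = -40*1425 = -57000)
(U(31) + Q(533))*(-89302 + l) = (-151 + 533)*(-89302 - 57000) = 382*(-146302) = -55887364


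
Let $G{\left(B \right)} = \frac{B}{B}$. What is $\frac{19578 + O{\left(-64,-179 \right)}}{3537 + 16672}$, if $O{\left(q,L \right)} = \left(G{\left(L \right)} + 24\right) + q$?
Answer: $\frac{19539}{20209} \approx 0.96685$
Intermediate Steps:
$G{\left(B \right)} = 1$
$O{\left(q,L \right)} = 25 + q$ ($O{\left(q,L \right)} = \left(1 + 24\right) + q = 25 + q$)
$\frac{19578 + O{\left(-64,-179 \right)}}{3537 + 16672} = \frac{19578 + \left(25 - 64\right)}{3537 + 16672} = \frac{19578 - 39}{20209} = 19539 \cdot \frac{1}{20209} = \frac{19539}{20209}$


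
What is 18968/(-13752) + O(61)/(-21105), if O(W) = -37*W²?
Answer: 6912104/1343685 ≈ 5.1441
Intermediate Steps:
18968/(-13752) + O(61)/(-21105) = 18968/(-13752) - 37*61²/(-21105) = 18968*(-1/13752) - 37*3721*(-1/21105) = -2371/1719 - 137677*(-1/21105) = -2371/1719 + 137677/21105 = 6912104/1343685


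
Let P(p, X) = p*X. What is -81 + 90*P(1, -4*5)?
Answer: -1881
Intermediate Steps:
P(p, X) = X*p
-81 + 90*P(1, -4*5) = -81 + 90*(-4*5*1) = -81 + 90*(-20*1) = -81 + 90*(-20) = -81 - 1800 = -1881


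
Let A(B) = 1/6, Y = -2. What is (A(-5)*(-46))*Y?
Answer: 46/3 ≈ 15.333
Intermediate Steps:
A(B) = ⅙
(A(-5)*(-46))*Y = ((⅙)*(-46))*(-2) = -23/3*(-2) = 46/3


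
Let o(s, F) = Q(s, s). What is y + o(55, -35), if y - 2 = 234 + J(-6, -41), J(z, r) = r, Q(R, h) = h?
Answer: 250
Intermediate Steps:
o(s, F) = s
y = 195 (y = 2 + (234 - 41) = 2 + 193 = 195)
y + o(55, -35) = 195 + 55 = 250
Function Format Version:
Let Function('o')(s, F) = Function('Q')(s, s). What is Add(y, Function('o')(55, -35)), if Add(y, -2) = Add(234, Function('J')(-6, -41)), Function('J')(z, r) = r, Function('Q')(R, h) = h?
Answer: 250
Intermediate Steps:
Function('o')(s, F) = s
y = 195 (y = Add(2, Add(234, -41)) = Add(2, 193) = 195)
Add(y, Function('o')(55, -35)) = Add(195, 55) = 250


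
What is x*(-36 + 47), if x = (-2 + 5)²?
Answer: 99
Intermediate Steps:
x = 9 (x = 3² = 9)
x*(-36 + 47) = 9*(-36 + 47) = 9*11 = 99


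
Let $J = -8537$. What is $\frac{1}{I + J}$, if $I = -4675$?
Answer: $- \frac{1}{13212} \approx -7.5689 \cdot 10^{-5}$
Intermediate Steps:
$\frac{1}{I + J} = \frac{1}{-4675 - 8537} = \frac{1}{-13212} = - \frac{1}{13212}$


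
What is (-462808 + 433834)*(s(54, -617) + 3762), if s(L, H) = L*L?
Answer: -193488372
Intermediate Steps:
s(L, H) = L**2
(-462808 + 433834)*(s(54, -617) + 3762) = (-462808 + 433834)*(54**2 + 3762) = -28974*(2916 + 3762) = -28974*6678 = -193488372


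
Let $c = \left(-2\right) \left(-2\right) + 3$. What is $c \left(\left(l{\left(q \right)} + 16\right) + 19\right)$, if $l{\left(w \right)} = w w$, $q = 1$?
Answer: $252$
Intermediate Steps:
$l{\left(w \right)} = w^{2}$
$c = 7$ ($c = 4 + 3 = 7$)
$c \left(\left(l{\left(q \right)} + 16\right) + 19\right) = 7 \left(\left(1^{2} + 16\right) + 19\right) = 7 \left(\left(1 + 16\right) + 19\right) = 7 \left(17 + 19\right) = 7 \cdot 36 = 252$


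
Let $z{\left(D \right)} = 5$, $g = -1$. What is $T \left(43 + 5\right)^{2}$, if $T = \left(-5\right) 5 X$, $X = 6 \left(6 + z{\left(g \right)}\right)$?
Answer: $-3801600$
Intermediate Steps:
$X = 66$ ($X = 6 \left(6 + 5\right) = 6 \cdot 11 = 66$)
$T = -1650$ ($T = \left(-5\right) 5 \cdot 66 = \left(-25\right) 66 = -1650$)
$T \left(43 + 5\right)^{2} = - 1650 \left(43 + 5\right)^{2} = - 1650 \cdot 48^{2} = \left(-1650\right) 2304 = -3801600$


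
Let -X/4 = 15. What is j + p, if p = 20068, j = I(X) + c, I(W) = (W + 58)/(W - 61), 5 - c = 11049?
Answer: 1091906/121 ≈ 9024.0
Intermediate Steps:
X = -60 (X = -4*15 = -60)
c = -11044 (c = 5 - 1*11049 = 5 - 11049 = -11044)
I(W) = (58 + W)/(-61 + W)
j = -1336322/121 (j = (58 - 60)/(-61 - 60) - 11044 = -2/(-121) - 11044 = -1/121*(-2) - 11044 = 2/121 - 11044 = -1336322/121 ≈ -11044.)
j + p = -1336322/121 + 20068 = 1091906/121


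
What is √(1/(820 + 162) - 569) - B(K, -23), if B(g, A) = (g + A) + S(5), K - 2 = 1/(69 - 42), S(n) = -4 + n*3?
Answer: 269/27 + I*√548699374/982 ≈ 9.963 + 23.854*I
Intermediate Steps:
S(n) = -4 + 3*n
K = 55/27 (K = 2 + 1/(69 - 42) = 2 + 1/27 = 55/27 ≈ 2.0370)
B(g, A) = 11 + A + g (B(g, A) = (g + A) + (-4 + 3*5) = (A + g) + (-4 + 15) = (A + g) + 11 = 11 + A + g)
√(1/(820 + 162) - 569) - B(K, -23) = √(1/(820 + 162) - 569) - (11 - 23 + 55/27) = √(1/982 - 569) - 1*(-269/27) = √(1/982 - 569) + 269/27 = √(-558757/982) + 269/27 = I*√548699374/982 + 269/27 = 269/27 + I*√548699374/982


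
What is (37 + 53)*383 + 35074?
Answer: 69544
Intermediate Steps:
(37 + 53)*383 + 35074 = 90*383 + 35074 = 34470 + 35074 = 69544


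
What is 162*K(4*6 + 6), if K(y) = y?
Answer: 4860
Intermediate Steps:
162*K(4*6 + 6) = 162*(4*6 + 6) = 162*(24 + 6) = 162*30 = 4860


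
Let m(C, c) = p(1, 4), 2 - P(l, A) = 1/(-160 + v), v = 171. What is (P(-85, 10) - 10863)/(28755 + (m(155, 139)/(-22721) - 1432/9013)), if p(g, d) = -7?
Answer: -12232999305528/32386981947287 ≈ -0.37771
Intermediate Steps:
P(l, A) = 21/11 (P(l, A) = 2 - 1/(-160 + 171) = 2 - 1/11 = 21/11)
m(C, c) = -7
(P(-85, 10) - 10863)/(28755 + (m(155, 139)/(-22721) - 1432/9013)) = (21/11 - 10863)/(28755 + (-7/(-22721) - 1432/9013)) = -119472/(11*(28755 + (-7*(-1/22721) - 1432*1/9013))) = -119472/(11*(28755 + (7/22721 - 1432/9013))) = -119472/(11*(28755 - 32473381/204784373)) = -119472/(11*5888542172234/204784373) = -119472/11*204784373/5888542172234 = -12232999305528/32386981947287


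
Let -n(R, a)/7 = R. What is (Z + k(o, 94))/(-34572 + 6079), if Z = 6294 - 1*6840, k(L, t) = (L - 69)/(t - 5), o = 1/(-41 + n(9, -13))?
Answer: 5060953/263731208 ≈ 0.019190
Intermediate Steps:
n(R, a) = -7*R
o = -1/104 (o = 1/(-41 - 7*9) = 1/(-41 - 63) = 1/(-104) = -1/104 ≈ -0.0096154)
k(L, t) = (-69 + L)/(-5 + t)
Z = -546 (Z = 6294 - 6840 = -546)
(Z + k(o, 94))/(-34572 + 6079) = (-546 + (-69 - 1/104)/(-5 + 94))/(-34572 + 6079) = (-546 - 7177/104/89)/(-28493) = (-546 + (1/89)*(-7177/104))*(-1/28493) = (-546 - 7177/9256)*(-1/28493) = -5060953/9256*(-1/28493) = 5060953/263731208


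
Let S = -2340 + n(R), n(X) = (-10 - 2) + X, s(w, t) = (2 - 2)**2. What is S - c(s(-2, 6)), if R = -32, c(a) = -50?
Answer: -2334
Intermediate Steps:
s(w, t) = 0 (s(w, t) = 0**2 = 0)
n(X) = -12 + X
S = -2384 (S = -2340 + (-12 - 32) = -2340 - 44 = -2384)
S - c(s(-2, 6)) = -2384 - 1*(-50) = -2384 + 50 = -2334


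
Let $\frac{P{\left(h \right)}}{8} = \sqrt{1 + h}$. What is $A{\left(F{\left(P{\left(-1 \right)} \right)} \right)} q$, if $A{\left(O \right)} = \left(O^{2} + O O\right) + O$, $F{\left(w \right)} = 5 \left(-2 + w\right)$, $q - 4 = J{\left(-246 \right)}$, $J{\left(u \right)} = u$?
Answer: $-45980$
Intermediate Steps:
$q = -242$ ($q = 4 - 246 = -242$)
$P{\left(h \right)} = 8 \sqrt{1 + h}$
$F{\left(w \right)} = -10 + 5 w$
$A{\left(O \right)} = O + 2 O^{2}$ ($A{\left(O \right)} = \left(O^{2} + O^{2}\right) + O = 2 O^{2} + O = O + 2 O^{2}$)
$A{\left(F{\left(P{\left(-1 \right)} \right)} \right)} q = \left(-10 + 5 \cdot 8 \sqrt{1 - 1}\right) \left(1 + 2 \left(-10 + 5 \cdot 8 \sqrt{1 - 1}\right)\right) \left(-242\right) = \left(-10 + 5 \cdot 8 \sqrt{0}\right) \left(1 + 2 \left(-10 + 5 \cdot 8 \sqrt{0}\right)\right) \left(-242\right) = \left(-10 + 5 \cdot 8 \cdot 0\right) \left(1 + 2 \left(-10 + 5 \cdot 8 \cdot 0\right)\right) \left(-242\right) = \left(-10 + 5 \cdot 0\right) \left(1 + 2 \left(-10 + 5 \cdot 0\right)\right) \left(-242\right) = \left(-10 + 0\right) \left(1 + 2 \left(-10 + 0\right)\right) \left(-242\right) = - 10 \left(1 + 2 \left(-10\right)\right) \left(-242\right) = - 10 \left(1 - 20\right) \left(-242\right) = \left(-10\right) \left(-19\right) \left(-242\right) = 190 \left(-242\right) = -45980$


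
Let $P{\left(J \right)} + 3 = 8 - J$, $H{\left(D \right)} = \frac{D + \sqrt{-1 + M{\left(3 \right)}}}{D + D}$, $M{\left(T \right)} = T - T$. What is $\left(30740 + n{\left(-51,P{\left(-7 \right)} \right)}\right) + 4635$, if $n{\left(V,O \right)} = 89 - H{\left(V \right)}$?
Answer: $\frac{70927}{2} + \frac{i}{102} \approx 35464.0 + 0.0098039 i$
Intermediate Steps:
$M{\left(T \right)} = 0$
$H{\left(D \right)} = \frac{i + D}{2 D}$ ($H{\left(D \right)} = \frac{D + \sqrt{-1 + 0}}{D + D} = \frac{D + \sqrt{-1}}{2 D} = \left(D + i\right) \frac{1}{2 D} = \left(i + D\right) \frac{1}{2 D} = \frac{i + D}{2 D}$)
$P{\left(J \right)} = 5 - J$ ($P{\left(J \right)} = -3 - \left(-8 + J\right) = 5 - J$)
$n{\left(V,O \right)} = 89 - \frac{i + V}{2 V}$
$\left(30740 + n{\left(-51,P{\left(-7 \right)} \right)}\right) + 4635 = \left(30740 + \frac{- i + 177 \left(-51\right)}{2 \left(-51\right)}\right) + 4635 = \left(30740 + \frac{1}{2} \left(- \frac{1}{51}\right) \left(- i - 9027\right)\right) + 4635 = \left(30740 + \frac{1}{2} \left(- \frac{1}{51}\right) \left(-9027 - i\right)\right) + 4635 = \left(30740 + \left(\frac{177}{2} + \frac{i}{102}\right)\right) + 4635 = \left(\frac{61657}{2} + \frac{i}{102}\right) + 4635 = \frac{70927}{2} + \frac{i}{102}$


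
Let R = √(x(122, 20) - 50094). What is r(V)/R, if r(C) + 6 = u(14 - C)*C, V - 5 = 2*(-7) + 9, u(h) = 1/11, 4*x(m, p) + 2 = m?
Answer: I*√3129/2086 ≈ 0.026816*I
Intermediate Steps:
x(m, p) = -½ + m/4
u(h) = 1/11
V = 0 (V = 5 + (2*(-7) + 9) = 5 + (-14 + 9) = 5 - 5 = 0)
R = 4*I*√3129 (R = √((-½ + (¼)*122) - 50094) = √((-½ + 61/2) - 50094) = √(30 - 50094) = √(-50064) = 4*I*√3129 ≈ 223.75*I)
r(C) = -6 + C/11
r(V)/R = (-6 + (1/11)*0)/((4*I*√3129)) = (-6 + 0)*(-I*√3129/12516) = -(-1)*I*√3129/2086 = I*√3129/2086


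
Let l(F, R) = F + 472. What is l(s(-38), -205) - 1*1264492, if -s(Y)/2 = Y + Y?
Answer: -1263868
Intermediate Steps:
s(Y) = -4*Y (s(Y) = -2*(Y + Y) = -4*Y)
l(F, R) = 472 + F
l(s(-38), -205) - 1*1264492 = (472 - 4*(-38)) - 1*1264492 = (472 + 152) - 1264492 = 624 - 1264492 = -1263868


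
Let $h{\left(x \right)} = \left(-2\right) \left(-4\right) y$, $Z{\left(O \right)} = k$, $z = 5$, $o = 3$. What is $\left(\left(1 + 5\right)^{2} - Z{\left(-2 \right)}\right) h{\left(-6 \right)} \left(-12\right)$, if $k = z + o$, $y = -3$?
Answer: $8064$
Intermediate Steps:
$k = 8$ ($k = 5 + 3 = 8$)
$Z{\left(O \right)} = 8$
$h{\left(x \right)} = -24$ ($h{\left(x \right)} = \left(-2\right) \left(-4\right) \left(-3\right) = 8 \left(-3\right) = -24$)
$\left(\left(1 + 5\right)^{2} - Z{\left(-2 \right)}\right) h{\left(-6 \right)} \left(-12\right) = \left(\left(1 + 5\right)^{2} - 8\right) \left(-24\right) \left(-12\right) = \left(6^{2} - 8\right) \left(-24\right) \left(-12\right) = \left(36 - 8\right) \left(-24\right) \left(-12\right) = 28 \left(-24\right) \left(-12\right) = \left(-672\right) \left(-12\right) = 8064$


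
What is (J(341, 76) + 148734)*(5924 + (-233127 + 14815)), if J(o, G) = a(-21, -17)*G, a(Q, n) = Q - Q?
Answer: -31589316792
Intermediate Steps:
a(Q, n) = 0
J(o, G) = 0 (J(o, G) = 0*G = 0)
(J(341, 76) + 148734)*(5924 + (-233127 + 14815)) = (0 + 148734)*(5924 + (-233127 + 14815)) = 148734*(5924 - 218312) = 148734*(-212388) = -31589316792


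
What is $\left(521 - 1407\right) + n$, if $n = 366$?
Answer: $-520$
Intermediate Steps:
$\left(521 - 1407\right) + n = \left(521 - 1407\right) + 366 = -886 + 366 = -520$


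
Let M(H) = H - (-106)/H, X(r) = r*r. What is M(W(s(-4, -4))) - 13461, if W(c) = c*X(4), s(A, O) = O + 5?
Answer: -107507/8 ≈ -13438.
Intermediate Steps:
X(r) = r**2
s(A, O) = 5 + O
W(c) = 16*c (W(c) = c*4**2 = c*16 = 16*c)
M(H) = H + 106/H
M(W(s(-4, -4))) - 13461 = (16*(5 - 4) + 106/((16*(5 - 4)))) - 13461 = (16*1 + 106/((16*1))) - 13461 = (16 + 106/16) - 13461 = (16 + 106*(1/16)) - 13461 = (16 + 53/8) - 13461 = 181/8 - 13461 = -107507/8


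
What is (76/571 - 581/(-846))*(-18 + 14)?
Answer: -792094/241533 ≈ -3.2794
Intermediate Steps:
(76/571 - 581/(-846))*(-18 + 14) = (76*(1/571) - 581*(-1/846))*(-4) = (76/571 + 581/846)*(-4) = (396047/483066)*(-4) = -792094/241533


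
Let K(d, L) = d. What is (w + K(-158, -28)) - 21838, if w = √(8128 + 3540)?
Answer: -21996 + 2*√2917 ≈ -21888.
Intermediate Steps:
w = 2*√2917 (w = √11668 = 2*√2917 ≈ 108.02)
(w + K(-158, -28)) - 21838 = (2*√2917 - 158) - 21838 = (-158 + 2*√2917) - 21838 = -21996 + 2*√2917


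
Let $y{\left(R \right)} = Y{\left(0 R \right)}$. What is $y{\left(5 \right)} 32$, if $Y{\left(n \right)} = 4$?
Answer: $128$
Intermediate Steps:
$y{\left(R \right)} = 4$
$y{\left(5 \right)} 32 = 4 \cdot 32 = 128$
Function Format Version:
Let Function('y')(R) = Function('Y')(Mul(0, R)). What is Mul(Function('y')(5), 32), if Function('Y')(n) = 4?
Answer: 128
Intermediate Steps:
Function('y')(R) = 4
Mul(Function('y')(5), 32) = Mul(4, 32) = 128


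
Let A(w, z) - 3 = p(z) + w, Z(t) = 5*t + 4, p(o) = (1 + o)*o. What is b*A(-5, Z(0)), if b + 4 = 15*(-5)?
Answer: -1422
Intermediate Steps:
p(o) = o*(1 + o)
Z(t) = 4 + 5*t
A(w, z) = 3 + w + z*(1 + z) (A(w, z) = 3 + (z*(1 + z) + w) = 3 + (w + z*(1 + z)) = 3 + w + z*(1 + z))
b = -79 (b = -4 + 15*(-5) = -4 - 75 = -79)
b*A(-5, Z(0)) = -79*(3 - 5 + (4 + 5*0)*(1 + (4 + 5*0))) = -79*(3 - 5 + (4 + 0)*(1 + (4 + 0))) = -79*(3 - 5 + 4*(1 + 4)) = -79*(3 - 5 + 4*5) = -79*(3 - 5 + 20) = -79*18 = -1422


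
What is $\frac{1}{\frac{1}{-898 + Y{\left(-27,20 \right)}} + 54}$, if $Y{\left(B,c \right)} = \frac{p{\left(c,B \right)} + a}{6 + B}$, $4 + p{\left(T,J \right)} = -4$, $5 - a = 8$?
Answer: $\frac{18847}{1017717} \approx 0.018519$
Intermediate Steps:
$a = -3$ ($a = 5 - 8 = -3$)
$p{\left(T,J \right)} = -8$ ($p{\left(T,J \right)} = -4 - 4 = -8$)
$Y{\left(B,c \right)} = - \frac{11}{6 + B}$ ($Y{\left(B,c \right)} = \frac{-8 - 3}{6 + B} = - \frac{11}{6 + B}$)
$\frac{1}{\frac{1}{-898 + Y{\left(-27,20 \right)}} + 54} = \frac{1}{\frac{1}{-898 - \frac{11}{6 - 27}} + 54} = \frac{1}{\frac{1}{-898 - \frac{11}{-21}} + 54} = \frac{1}{\frac{1}{-898 - - \frac{11}{21}} + 54} = \frac{1}{\frac{1}{-898 + \frac{11}{21}} + 54} = \frac{1}{\frac{1}{- \frac{18847}{21}} + 54} = \frac{1}{- \frac{21}{18847} + 54} = \frac{1}{\frac{1017717}{18847}} = \frac{18847}{1017717}$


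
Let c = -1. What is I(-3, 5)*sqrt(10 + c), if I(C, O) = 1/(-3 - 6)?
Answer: -1/3 ≈ -0.33333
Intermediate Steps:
I(C, O) = -1/9 (I(C, O) = 1/(-9) = -1/9)
I(-3, 5)*sqrt(10 + c) = -sqrt(10 - 1)/9 = -sqrt(9)/9 = -1/9*3 = -1/3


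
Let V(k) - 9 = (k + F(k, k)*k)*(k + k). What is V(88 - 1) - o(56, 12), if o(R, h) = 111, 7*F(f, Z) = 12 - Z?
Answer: -1030098/7 ≈ -1.4716e+5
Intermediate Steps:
F(f, Z) = 12/7 - Z/7 (F(f, Z) = (12 - Z)/7 = 12/7 - Z/7)
V(k) = 9 + 2*k*(k + k*(12/7 - k/7)) (V(k) = 9 + (k + (12/7 - k/7)*k)*(k + k) = 9 + (k + k*(12/7 - k/7))*(2*k) = 9 + 2*k*(k + k*(12/7 - k/7)))
V(88 - 1) - o(56, 12) = (9 - 2*(88 - 1)**3/7 + 38*(88 - 1)**2/7) - 1*111 = (9 - 2/7*87**3 + (38/7)*87**2) - 111 = (9 - 2/7*658503 + (38/7)*7569) - 111 = (9 - 1317006/7 + 287622/7) - 111 = -1029321/7 - 111 = -1030098/7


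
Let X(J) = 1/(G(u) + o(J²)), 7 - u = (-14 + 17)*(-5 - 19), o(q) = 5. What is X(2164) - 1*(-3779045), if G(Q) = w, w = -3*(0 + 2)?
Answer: 3779044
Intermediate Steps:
w = -6 (w = -3*2 = -6)
u = 79 (u = 7 - (-14 + 17)*(-5 - 19) = 7 - 3*(-24) = 7 - 1*(-72) = 7 + 72 = 79)
G(Q) = -6
X(J) = -1 (X(J) = 1/(-6 + 5) = 1/(-1) = -1)
X(2164) - 1*(-3779045) = -1 - 1*(-3779045) = -1 + 3779045 = 3779044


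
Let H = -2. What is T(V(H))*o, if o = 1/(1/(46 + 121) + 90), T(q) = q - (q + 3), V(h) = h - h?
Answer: -501/15031 ≈ -0.033331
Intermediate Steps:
V(h) = 0
T(q) = -3 (T(q) = q - (3 + q) = q + (-3 - q) = -3)
o = 167/15031 (o = 1/(1/167 + 90) = 1/(15031/167) = 167/15031 ≈ 0.011110)
T(V(H))*o = -3*167/15031 = -501/15031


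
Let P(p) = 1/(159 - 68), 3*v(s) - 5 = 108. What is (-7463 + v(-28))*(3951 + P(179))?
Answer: -8009157592/273 ≈ -2.9338e+7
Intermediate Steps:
v(s) = 113/3 (v(s) = 5/3 + (⅓)*108 = 5/3 + 36 = 113/3)
P(p) = 1/91
(-7463 + v(-28))*(3951 + P(179)) = (-7463 + 113/3)*(3951 + 1/91) = -22276/3*359542/91 = -8009157592/273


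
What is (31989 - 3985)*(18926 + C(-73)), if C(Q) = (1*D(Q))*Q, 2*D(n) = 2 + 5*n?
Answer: 901042702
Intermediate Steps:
D(n) = 1 + 5*n/2 (D(n) = (2 + 5*n)/2 = 1 + 5*n/2)
C(Q) = Q*(1 + 5*Q/2) (C(Q) = (1*(1 + 5*Q/2))*Q = (1 + 5*Q/2)*Q = Q*(1 + 5*Q/2))
(31989 - 3985)*(18926 + C(-73)) = (31989 - 3985)*(18926 + (1/2)*(-73)*(2 + 5*(-73))) = 28004*(18926 + (1/2)*(-73)*(2 - 365)) = 28004*(18926 + (1/2)*(-73)*(-363)) = 28004*(18926 + 26499/2) = 28004*(64351/2) = 901042702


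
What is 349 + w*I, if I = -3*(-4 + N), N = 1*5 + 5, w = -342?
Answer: 6505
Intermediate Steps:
N = 10 (N = 5 + 5 = 10)
I = -18 (I = -3*(-4 + 10) = -3*6 = -18)
349 + w*I = 349 - 342*(-18) = 349 + 6156 = 6505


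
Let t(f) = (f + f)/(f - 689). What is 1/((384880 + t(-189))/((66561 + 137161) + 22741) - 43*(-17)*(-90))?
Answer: -99417257/6540492375521 ≈ -1.5200e-5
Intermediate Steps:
t(f) = 2*f/(-689 + f) (t(f) = (2*f)/(-689 + f) = 2*f/(-689 + f))
1/((384880 + t(-189))/((66561 + 137161) + 22741) - 43*(-17)*(-90)) = 1/((384880 + 2*(-189)/(-689 - 189))/((66561 + 137161) + 22741) - 43*(-17)*(-90)) = 1/((384880 + 2*(-189)/(-878))/(203722 + 22741) + 731*(-90)) = 1/((384880 + 2*(-189)*(-1/878))/226463 - 65790) = 1/((384880 + 189/439)*(1/226463) - 65790) = 1/((168962509/439)*(1/226463) - 65790) = 1/(168962509/99417257 - 65790) = 1/(-6540492375521/99417257) = -99417257/6540492375521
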